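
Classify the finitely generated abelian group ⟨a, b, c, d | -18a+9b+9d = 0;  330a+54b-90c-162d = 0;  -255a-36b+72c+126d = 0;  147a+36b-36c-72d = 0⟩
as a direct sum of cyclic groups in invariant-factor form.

Answer: M ≅ ℤ/3 ⊕ ℤ/9 ⊕ ℤ/18 ⊕ ℤ/54

Derivation:
rank_ℚ(R)=4; free=4−4=0
SNF(R) diag = [3, 9, 18, 54] → torsion [3, 9, 18, 54]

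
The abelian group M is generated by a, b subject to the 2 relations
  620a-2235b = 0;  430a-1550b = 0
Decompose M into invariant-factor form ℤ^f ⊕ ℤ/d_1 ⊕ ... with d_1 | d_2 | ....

rank_ℚ(R)=2; free=2−2=0
SNF(R) diag = [5, 10] → torsion [5, 10]

Answer: M ≅ ℤ/5 ⊕ ℤ/10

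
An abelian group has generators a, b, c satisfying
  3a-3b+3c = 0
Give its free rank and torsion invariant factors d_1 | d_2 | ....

Answer: M ≅ ℤ^2 ⊕ ℤ/3

Derivation:
rank_ℚ(R)=1; free=3−1=2
SNF(R) diag = [3] → torsion [3]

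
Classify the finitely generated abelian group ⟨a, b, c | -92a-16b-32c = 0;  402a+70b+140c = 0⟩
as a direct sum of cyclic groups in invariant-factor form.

Answer: M ≅ ℤ^1 ⊕ ℤ/2 ⊕ ℤ/4

Derivation:
rank_ℚ(R)=2; free=3−2=1
SNF(R) diag = [2, 4] → torsion [2, 4]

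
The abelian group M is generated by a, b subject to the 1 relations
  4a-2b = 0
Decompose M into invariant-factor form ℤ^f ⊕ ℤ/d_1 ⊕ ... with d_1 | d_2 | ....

rank_ℚ(R)=1; free=2−1=1
SNF(R) diag = [2] → torsion [2]

Answer: M ≅ ℤ^1 ⊕ ℤ/2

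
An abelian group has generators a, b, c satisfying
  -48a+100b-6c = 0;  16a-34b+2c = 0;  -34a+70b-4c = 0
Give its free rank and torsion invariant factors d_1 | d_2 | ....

Answer: M ≅ ℤ/2 ⊕ ℤ/2 ⊕ ℤ/2

Derivation:
rank_ℚ(R)=3; free=3−3=0
SNF(R) diag = [2, 2, 2] → torsion [2, 2, 2]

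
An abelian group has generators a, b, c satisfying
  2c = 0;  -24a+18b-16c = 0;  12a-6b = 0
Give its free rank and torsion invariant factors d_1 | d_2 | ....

Answer: M ≅ ℤ/2 ⊕ ℤ/6 ⊕ ℤ/12

Derivation:
rank_ℚ(R)=3; free=3−3=0
SNF(R) diag = [2, 6, 12] → torsion [2, 6, 12]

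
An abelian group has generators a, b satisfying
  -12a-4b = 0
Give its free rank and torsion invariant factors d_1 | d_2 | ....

Answer: M ≅ ℤ^1 ⊕ ℤ/4

Derivation:
rank_ℚ(R)=1; free=2−1=1
SNF(R) diag = [4] → torsion [4]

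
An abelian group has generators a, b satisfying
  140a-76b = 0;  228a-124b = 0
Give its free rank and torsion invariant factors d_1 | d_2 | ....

rank_ℚ(R)=2; free=2−2=0
SNF(R) diag = [4, 8] → torsion [4, 8]

Answer: M ≅ ℤ/4 ⊕ ℤ/8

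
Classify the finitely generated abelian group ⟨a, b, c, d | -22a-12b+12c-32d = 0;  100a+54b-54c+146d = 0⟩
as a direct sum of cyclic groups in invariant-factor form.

Answer: M ≅ ℤ^2 ⊕ ℤ/2 ⊕ ℤ/6

Derivation:
rank_ℚ(R)=2; free=4−2=2
SNF(R) diag = [2, 6] → torsion [2, 6]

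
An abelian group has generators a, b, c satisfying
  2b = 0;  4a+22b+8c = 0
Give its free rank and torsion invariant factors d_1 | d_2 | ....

rank_ℚ(R)=2; free=3−2=1
SNF(R) diag = [2, 4] → torsion [2, 4]

Answer: M ≅ ℤ^1 ⊕ ℤ/2 ⊕ ℤ/4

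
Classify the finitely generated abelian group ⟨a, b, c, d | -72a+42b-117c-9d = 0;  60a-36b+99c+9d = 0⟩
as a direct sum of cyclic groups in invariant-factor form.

Answer: M ≅ ℤ^2 ⊕ ℤ/3 ⊕ ℤ/6

Derivation:
rank_ℚ(R)=2; free=4−2=2
SNF(R) diag = [3, 6] → torsion [3, 6]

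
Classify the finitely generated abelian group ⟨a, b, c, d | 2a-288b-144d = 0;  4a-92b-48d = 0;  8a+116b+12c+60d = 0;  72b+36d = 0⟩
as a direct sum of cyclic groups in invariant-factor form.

Answer: M ≅ ℤ/2 ⊕ ℤ/4 ⊕ ℤ/12 ⊕ ℤ/36

Derivation:
rank_ℚ(R)=4; free=4−4=0
SNF(R) diag = [2, 4, 12, 36] → torsion [2, 4, 12, 36]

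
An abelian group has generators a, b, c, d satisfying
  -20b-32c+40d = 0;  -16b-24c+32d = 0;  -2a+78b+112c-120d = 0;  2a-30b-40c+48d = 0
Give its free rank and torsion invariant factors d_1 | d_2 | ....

rank_ℚ(R)=4; free=4−4=0
SNF(R) diag = [2, 4, 8, 24] → torsion [2, 4, 8, 24]

Answer: M ≅ ℤ/2 ⊕ ℤ/4 ⊕ ℤ/8 ⊕ ℤ/24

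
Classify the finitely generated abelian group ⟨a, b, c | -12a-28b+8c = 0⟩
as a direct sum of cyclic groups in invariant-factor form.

Answer: M ≅ ℤ^2 ⊕ ℤ/4

Derivation:
rank_ℚ(R)=1; free=3−1=2
SNF(R) diag = [4] → torsion [4]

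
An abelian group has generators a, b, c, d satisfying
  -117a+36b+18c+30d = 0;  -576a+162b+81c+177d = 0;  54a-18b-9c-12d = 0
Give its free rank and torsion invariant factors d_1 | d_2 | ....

rank_ℚ(R)=3; free=4−3=1
SNF(R) diag = [3, 9, 27] → torsion [3, 9, 27]

Answer: M ≅ ℤ^1 ⊕ ℤ/3 ⊕ ℤ/9 ⊕ ℤ/27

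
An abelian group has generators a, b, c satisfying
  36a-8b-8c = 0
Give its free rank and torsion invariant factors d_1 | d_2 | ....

rank_ℚ(R)=1; free=3−1=2
SNF(R) diag = [4] → torsion [4]

Answer: M ≅ ℤ^2 ⊕ ℤ/4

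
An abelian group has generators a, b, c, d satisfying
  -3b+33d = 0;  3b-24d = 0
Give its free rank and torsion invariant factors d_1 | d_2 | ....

Answer: M ≅ ℤ^2 ⊕ ℤ/3 ⊕ ℤ/9

Derivation:
rank_ℚ(R)=2; free=4−2=2
SNF(R) diag = [3, 9] → torsion [3, 9]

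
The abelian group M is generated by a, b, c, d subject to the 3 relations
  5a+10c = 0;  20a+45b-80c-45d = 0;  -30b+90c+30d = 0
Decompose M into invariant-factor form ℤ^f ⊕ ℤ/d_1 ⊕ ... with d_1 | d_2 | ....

rank_ℚ(R)=3; free=4−3=1
SNF(R) diag = [5, 15, 30] → torsion [5, 15, 30]

Answer: M ≅ ℤ^1 ⊕ ℤ/5 ⊕ ℤ/15 ⊕ ℤ/30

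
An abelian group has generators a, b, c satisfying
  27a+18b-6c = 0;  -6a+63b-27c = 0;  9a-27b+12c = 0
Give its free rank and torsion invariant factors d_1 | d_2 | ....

Answer: M ≅ ℤ/3 ⊕ ℤ/3 ⊕ ℤ/9

Derivation:
rank_ℚ(R)=3; free=3−3=0
SNF(R) diag = [3, 3, 9] → torsion [3, 3, 9]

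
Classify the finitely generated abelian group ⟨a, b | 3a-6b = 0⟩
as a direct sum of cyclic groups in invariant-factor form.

Answer: M ≅ ℤ^1 ⊕ ℤ/3

Derivation:
rank_ℚ(R)=1; free=2−1=1
SNF(R) diag = [3] → torsion [3]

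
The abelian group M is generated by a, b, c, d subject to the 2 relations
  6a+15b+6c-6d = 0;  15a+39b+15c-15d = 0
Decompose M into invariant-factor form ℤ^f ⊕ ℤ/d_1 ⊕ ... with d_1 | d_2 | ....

Answer: M ≅ ℤ^2 ⊕ ℤ/3 ⊕ ℤ/3

Derivation:
rank_ℚ(R)=2; free=4−2=2
SNF(R) diag = [3, 3] → torsion [3, 3]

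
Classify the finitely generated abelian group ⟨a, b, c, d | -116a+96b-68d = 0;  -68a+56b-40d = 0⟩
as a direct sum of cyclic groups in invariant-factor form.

Answer: M ≅ ℤ^2 ⊕ ℤ/4 ⊕ ℤ/4

Derivation:
rank_ℚ(R)=2; free=4−2=2
SNF(R) diag = [4, 4] → torsion [4, 4]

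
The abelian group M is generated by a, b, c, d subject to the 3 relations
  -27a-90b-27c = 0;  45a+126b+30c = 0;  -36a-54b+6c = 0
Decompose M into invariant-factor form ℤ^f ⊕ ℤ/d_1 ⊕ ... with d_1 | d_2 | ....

Answer: M ≅ ℤ^1 ⊕ ℤ/3 ⊕ ℤ/9 ⊕ ℤ/18

Derivation:
rank_ℚ(R)=3; free=4−3=1
SNF(R) diag = [3, 9, 18] → torsion [3, 9, 18]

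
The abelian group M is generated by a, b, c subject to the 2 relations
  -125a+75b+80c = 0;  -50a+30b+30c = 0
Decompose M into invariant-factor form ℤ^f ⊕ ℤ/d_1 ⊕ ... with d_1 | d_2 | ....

rank_ℚ(R)=2; free=3−2=1
SNF(R) diag = [5, 10] → torsion [5, 10]

Answer: M ≅ ℤ^1 ⊕ ℤ/5 ⊕ ℤ/10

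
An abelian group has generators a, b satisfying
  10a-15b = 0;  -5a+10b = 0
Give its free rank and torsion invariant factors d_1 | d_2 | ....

rank_ℚ(R)=2; free=2−2=0
SNF(R) diag = [5, 5] → torsion [5, 5]

Answer: M ≅ ℤ/5 ⊕ ℤ/5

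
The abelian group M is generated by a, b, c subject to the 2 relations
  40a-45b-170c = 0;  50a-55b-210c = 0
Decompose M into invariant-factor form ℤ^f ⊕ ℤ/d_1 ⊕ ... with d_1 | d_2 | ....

rank_ℚ(R)=2; free=3−2=1
SNF(R) diag = [5, 10] → torsion [5, 10]

Answer: M ≅ ℤ^1 ⊕ ℤ/5 ⊕ ℤ/10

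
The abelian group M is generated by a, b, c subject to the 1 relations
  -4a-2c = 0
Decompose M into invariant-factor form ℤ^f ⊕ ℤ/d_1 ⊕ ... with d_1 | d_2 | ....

rank_ℚ(R)=1; free=3−1=2
SNF(R) diag = [2] → torsion [2]

Answer: M ≅ ℤ^2 ⊕ ℤ/2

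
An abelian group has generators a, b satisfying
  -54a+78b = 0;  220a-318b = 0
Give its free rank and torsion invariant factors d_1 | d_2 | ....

rank_ℚ(R)=2; free=2−2=0
SNF(R) diag = [2, 6] → torsion [2, 6]

Answer: M ≅ ℤ/2 ⊕ ℤ/6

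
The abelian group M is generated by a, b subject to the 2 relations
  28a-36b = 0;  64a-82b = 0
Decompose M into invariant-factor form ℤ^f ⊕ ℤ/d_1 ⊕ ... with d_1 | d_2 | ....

rank_ℚ(R)=2; free=2−2=0
SNF(R) diag = [2, 4] → torsion [2, 4]

Answer: M ≅ ℤ/2 ⊕ ℤ/4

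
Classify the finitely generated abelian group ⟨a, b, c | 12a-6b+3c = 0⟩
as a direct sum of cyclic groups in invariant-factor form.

Answer: M ≅ ℤ^2 ⊕ ℤ/3

Derivation:
rank_ℚ(R)=1; free=3−1=2
SNF(R) diag = [3] → torsion [3]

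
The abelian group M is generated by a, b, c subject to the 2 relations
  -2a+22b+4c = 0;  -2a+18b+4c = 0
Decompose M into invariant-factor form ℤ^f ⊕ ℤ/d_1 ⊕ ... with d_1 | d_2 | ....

rank_ℚ(R)=2; free=3−2=1
SNF(R) diag = [2, 4] → torsion [2, 4]

Answer: M ≅ ℤ^1 ⊕ ℤ/2 ⊕ ℤ/4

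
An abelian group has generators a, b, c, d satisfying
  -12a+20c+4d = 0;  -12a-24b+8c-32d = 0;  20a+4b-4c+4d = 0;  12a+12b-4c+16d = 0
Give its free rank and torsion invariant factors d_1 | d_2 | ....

Answer: M ≅ ℤ/4 ⊕ ℤ/4 ⊕ ℤ/12 ⊕ ℤ/12

Derivation:
rank_ℚ(R)=4; free=4−4=0
SNF(R) diag = [4, 4, 12, 12] → torsion [4, 4, 12, 12]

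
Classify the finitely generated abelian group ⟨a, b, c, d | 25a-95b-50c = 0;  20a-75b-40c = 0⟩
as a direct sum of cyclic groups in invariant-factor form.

rank_ℚ(R)=2; free=4−2=2
SNF(R) diag = [5, 5] → torsion [5, 5]

Answer: M ≅ ℤ^2 ⊕ ℤ/5 ⊕ ℤ/5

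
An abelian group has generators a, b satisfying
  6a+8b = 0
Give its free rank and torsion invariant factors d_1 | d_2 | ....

Answer: M ≅ ℤ^1 ⊕ ℤ/2

Derivation:
rank_ℚ(R)=1; free=2−1=1
SNF(R) diag = [2] → torsion [2]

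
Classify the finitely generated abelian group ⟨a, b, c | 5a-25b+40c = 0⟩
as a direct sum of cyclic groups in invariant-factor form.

Answer: M ≅ ℤ^2 ⊕ ℤ/5

Derivation:
rank_ℚ(R)=1; free=3−1=2
SNF(R) diag = [5] → torsion [5]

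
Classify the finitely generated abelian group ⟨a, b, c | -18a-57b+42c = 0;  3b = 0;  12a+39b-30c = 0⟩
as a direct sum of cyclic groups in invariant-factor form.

rank_ℚ(R)=3; free=3−3=0
SNF(R) diag = [3, 6, 6] → torsion [3, 6, 6]

Answer: M ≅ ℤ/3 ⊕ ℤ/6 ⊕ ℤ/6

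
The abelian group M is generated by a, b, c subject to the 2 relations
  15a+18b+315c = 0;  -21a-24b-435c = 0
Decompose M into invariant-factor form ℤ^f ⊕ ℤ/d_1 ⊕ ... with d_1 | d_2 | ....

rank_ℚ(R)=2; free=3−2=1
SNF(R) diag = [3, 6] → torsion [3, 6]

Answer: M ≅ ℤ^1 ⊕ ℤ/3 ⊕ ℤ/6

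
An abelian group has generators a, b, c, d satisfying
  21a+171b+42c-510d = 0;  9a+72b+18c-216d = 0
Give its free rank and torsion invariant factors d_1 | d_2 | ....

Answer: M ≅ ℤ^2 ⊕ ℤ/3 ⊕ ℤ/9

Derivation:
rank_ℚ(R)=2; free=4−2=2
SNF(R) diag = [3, 9] → torsion [3, 9]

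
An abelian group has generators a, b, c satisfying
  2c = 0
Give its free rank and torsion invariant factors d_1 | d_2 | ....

rank_ℚ(R)=1; free=3−1=2
SNF(R) diag = [2] → torsion [2]

Answer: M ≅ ℤ^2 ⊕ ℤ/2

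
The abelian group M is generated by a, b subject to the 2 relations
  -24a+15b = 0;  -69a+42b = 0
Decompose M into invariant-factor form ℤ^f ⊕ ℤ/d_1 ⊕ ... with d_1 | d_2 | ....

Answer: M ≅ ℤ/3 ⊕ ℤ/9

Derivation:
rank_ℚ(R)=2; free=2−2=0
SNF(R) diag = [3, 9] → torsion [3, 9]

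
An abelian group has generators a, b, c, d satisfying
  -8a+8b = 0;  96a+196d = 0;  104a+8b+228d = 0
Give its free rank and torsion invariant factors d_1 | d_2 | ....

rank_ℚ(R)=3; free=4−3=1
SNF(R) diag = [4, 8, 16] → torsion [4, 8, 16]

Answer: M ≅ ℤ^1 ⊕ ℤ/4 ⊕ ℤ/8 ⊕ ℤ/16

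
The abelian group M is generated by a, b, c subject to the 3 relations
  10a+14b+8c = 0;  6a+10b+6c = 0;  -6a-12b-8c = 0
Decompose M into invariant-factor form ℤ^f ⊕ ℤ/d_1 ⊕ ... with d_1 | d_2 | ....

rank_ℚ(R)=3; free=3−3=0
SNF(R) diag = [2, 2, 2] → torsion [2, 2, 2]

Answer: M ≅ ℤ/2 ⊕ ℤ/2 ⊕ ℤ/2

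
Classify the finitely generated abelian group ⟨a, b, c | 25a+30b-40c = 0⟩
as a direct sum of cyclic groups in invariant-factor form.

rank_ℚ(R)=1; free=3−1=2
SNF(R) diag = [5] → torsion [5]

Answer: M ≅ ℤ^2 ⊕ ℤ/5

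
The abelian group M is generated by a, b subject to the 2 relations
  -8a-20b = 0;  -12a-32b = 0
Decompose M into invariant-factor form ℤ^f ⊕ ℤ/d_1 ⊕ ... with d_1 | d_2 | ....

Answer: M ≅ ℤ/4 ⊕ ℤ/4

Derivation:
rank_ℚ(R)=2; free=2−2=0
SNF(R) diag = [4, 4] → torsion [4, 4]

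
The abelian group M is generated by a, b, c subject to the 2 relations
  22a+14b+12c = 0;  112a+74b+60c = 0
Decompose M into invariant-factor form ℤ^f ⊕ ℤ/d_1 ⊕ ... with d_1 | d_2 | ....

rank_ℚ(R)=2; free=3−2=1
SNF(R) diag = [2, 6] → torsion [2, 6]

Answer: M ≅ ℤ^1 ⊕ ℤ/2 ⊕ ℤ/6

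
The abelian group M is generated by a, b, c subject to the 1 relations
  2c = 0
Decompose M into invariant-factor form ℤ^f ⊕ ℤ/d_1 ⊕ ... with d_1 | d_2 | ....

rank_ℚ(R)=1; free=3−1=2
SNF(R) diag = [2] → torsion [2]

Answer: M ≅ ℤ^2 ⊕ ℤ/2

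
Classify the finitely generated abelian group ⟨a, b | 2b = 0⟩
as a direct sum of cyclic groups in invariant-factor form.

Answer: M ≅ ℤ^1 ⊕ ℤ/2

Derivation:
rank_ℚ(R)=1; free=2−1=1
SNF(R) diag = [2] → torsion [2]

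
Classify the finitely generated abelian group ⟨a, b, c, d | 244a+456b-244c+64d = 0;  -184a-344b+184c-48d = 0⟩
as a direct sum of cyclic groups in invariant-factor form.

rank_ℚ(R)=2; free=4−2=2
SNF(R) diag = [4, 8] → torsion [4, 8]

Answer: M ≅ ℤ^2 ⊕ ℤ/4 ⊕ ℤ/8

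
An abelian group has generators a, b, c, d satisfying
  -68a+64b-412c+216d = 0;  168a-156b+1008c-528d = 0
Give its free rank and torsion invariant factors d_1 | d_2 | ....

rank_ℚ(R)=2; free=4−2=2
SNF(R) diag = [4, 12] → torsion [4, 12]

Answer: M ≅ ℤ^2 ⊕ ℤ/4 ⊕ ℤ/12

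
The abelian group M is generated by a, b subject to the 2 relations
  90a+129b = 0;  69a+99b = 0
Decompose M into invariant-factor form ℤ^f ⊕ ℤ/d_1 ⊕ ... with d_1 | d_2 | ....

Answer: M ≅ ℤ/3 ⊕ ℤ/3

Derivation:
rank_ℚ(R)=2; free=2−2=0
SNF(R) diag = [3, 3] → torsion [3, 3]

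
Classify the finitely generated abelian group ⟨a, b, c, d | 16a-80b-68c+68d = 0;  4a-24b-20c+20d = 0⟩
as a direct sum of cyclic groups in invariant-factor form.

Answer: M ≅ ℤ^2 ⊕ ℤ/4 ⊕ ℤ/4

Derivation:
rank_ℚ(R)=2; free=4−2=2
SNF(R) diag = [4, 4] → torsion [4, 4]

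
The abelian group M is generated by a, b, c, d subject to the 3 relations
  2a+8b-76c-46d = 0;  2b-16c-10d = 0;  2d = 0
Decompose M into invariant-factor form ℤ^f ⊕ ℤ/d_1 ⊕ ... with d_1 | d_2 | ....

Answer: M ≅ ℤ^1 ⊕ ℤ/2 ⊕ ℤ/2 ⊕ ℤ/2

Derivation:
rank_ℚ(R)=3; free=4−3=1
SNF(R) diag = [2, 2, 2] → torsion [2, 2, 2]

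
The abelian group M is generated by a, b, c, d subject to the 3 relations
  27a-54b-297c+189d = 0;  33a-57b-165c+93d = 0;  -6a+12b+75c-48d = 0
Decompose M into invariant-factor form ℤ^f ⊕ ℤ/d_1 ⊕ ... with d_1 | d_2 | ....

rank_ℚ(R)=3; free=4−3=1
SNF(R) diag = [3, 9, 27] → torsion [3, 9, 27]

Answer: M ≅ ℤ^1 ⊕ ℤ/3 ⊕ ℤ/9 ⊕ ℤ/27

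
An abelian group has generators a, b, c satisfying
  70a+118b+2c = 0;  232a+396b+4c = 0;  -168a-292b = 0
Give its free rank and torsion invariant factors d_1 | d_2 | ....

rank_ℚ(R)=3; free=3−3=0
SNF(R) diag = [2, 4, 4] → torsion [2, 4, 4]

Answer: M ≅ ℤ/2 ⊕ ℤ/4 ⊕ ℤ/4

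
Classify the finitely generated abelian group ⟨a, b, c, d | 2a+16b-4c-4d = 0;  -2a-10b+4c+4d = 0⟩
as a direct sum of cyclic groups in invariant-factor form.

Answer: M ≅ ℤ^2 ⊕ ℤ/2 ⊕ ℤ/6

Derivation:
rank_ℚ(R)=2; free=4−2=2
SNF(R) diag = [2, 6] → torsion [2, 6]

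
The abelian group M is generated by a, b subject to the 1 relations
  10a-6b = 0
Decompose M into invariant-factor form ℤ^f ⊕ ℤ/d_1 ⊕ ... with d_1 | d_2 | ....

rank_ℚ(R)=1; free=2−1=1
SNF(R) diag = [2] → torsion [2]

Answer: M ≅ ℤ^1 ⊕ ℤ/2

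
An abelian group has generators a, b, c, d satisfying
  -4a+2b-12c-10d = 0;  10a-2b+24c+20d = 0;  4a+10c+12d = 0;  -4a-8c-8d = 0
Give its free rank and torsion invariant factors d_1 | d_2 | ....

rank_ℚ(R)=4; free=4−4=0
SNF(R) diag = [2, 2, 2, 4] → torsion [2, 2, 2, 4]

Answer: M ≅ ℤ/2 ⊕ ℤ/2 ⊕ ℤ/2 ⊕ ℤ/4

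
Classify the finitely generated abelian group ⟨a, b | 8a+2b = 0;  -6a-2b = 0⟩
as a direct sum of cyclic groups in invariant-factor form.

Answer: M ≅ ℤ/2 ⊕ ℤ/2

Derivation:
rank_ℚ(R)=2; free=2−2=0
SNF(R) diag = [2, 2] → torsion [2, 2]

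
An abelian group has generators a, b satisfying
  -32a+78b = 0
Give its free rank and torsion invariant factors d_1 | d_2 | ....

Answer: M ≅ ℤ^1 ⊕ ℤ/2

Derivation:
rank_ℚ(R)=1; free=2−1=1
SNF(R) diag = [2] → torsion [2]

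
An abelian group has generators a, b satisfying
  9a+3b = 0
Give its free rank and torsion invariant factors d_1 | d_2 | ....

rank_ℚ(R)=1; free=2−1=1
SNF(R) diag = [3] → torsion [3]

Answer: M ≅ ℤ^1 ⊕ ℤ/3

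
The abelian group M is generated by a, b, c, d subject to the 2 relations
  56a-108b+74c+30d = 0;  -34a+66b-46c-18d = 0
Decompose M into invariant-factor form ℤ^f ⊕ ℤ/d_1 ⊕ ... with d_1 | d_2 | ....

rank_ℚ(R)=2; free=4−2=2
SNF(R) diag = [2, 6] → torsion [2, 6]

Answer: M ≅ ℤ^2 ⊕ ℤ/2 ⊕ ℤ/6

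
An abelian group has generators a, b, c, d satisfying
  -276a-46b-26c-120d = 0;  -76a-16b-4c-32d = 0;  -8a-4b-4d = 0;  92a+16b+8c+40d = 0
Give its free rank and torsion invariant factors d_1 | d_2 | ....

rank_ℚ(R)=4; free=4−4=0
SNF(R) diag = [2, 4, 4, 12] → torsion [2, 4, 4, 12]

Answer: M ≅ ℤ/2 ⊕ ℤ/4 ⊕ ℤ/4 ⊕ ℤ/12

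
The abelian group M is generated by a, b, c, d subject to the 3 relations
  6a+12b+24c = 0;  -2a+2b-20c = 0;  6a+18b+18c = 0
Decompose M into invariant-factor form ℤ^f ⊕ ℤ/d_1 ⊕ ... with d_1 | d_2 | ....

rank_ℚ(R)=3; free=4−3=1
SNF(R) diag = [2, 6, 18] → torsion [2, 6, 18]

Answer: M ≅ ℤ^1 ⊕ ℤ/2 ⊕ ℤ/6 ⊕ ℤ/18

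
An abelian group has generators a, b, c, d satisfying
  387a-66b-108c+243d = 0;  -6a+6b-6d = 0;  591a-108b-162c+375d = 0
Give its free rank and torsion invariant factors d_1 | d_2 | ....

Answer: M ≅ ℤ^1 ⊕ ℤ/3 ⊕ ℤ/6 ⊕ ℤ/18

Derivation:
rank_ℚ(R)=3; free=4−3=1
SNF(R) diag = [3, 6, 18] → torsion [3, 6, 18]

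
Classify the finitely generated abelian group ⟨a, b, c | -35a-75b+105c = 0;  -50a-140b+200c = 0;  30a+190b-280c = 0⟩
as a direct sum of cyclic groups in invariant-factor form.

rank_ℚ(R)=3; free=3−3=0
SNF(R) diag = [5, 10, 30] → torsion [5, 10, 30]

Answer: M ≅ ℤ/5 ⊕ ℤ/10 ⊕ ℤ/30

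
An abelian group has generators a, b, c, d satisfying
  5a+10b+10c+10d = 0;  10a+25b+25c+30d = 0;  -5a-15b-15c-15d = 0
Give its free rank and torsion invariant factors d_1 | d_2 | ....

Answer: M ≅ ℤ^1 ⊕ ℤ/5 ⊕ ℤ/5 ⊕ ℤ/5

Derivation:
rank_ℚ(R)=3; free=4−3=1
SNF(R) diag = [5, 5, 5] → torsion [5, 5, 5]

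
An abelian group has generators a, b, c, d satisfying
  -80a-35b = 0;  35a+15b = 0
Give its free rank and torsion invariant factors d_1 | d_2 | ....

rank_ℚ(R)=2; free=4−2=2
SNF(R) diag = [5, 5] → torsion [5, 5]

Answer: M ≅ ℤ^2 ⊕ ℤ/5 ⊕ ℤ/5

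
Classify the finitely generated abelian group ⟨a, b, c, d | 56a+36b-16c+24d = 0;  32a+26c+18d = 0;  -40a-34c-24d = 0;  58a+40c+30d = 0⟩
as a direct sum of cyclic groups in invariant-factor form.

Answer: M ≅ ℤ/2 ⊕ ℤ/6 ⊕ ℤ/18 ⊕ ℤ/36

Derivation:
rank_ℚ(R)=4; free=4−4=0
SNF(R) diag = [2, 6, 18, 36] → torsion [2, 6, 18, 36]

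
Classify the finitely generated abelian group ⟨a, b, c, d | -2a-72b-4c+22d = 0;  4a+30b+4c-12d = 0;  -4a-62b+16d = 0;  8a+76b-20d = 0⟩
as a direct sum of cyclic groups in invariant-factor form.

Answer: M ≅ ℤ/2 ⊕ ℤ/2 ⊕ ℤ/4 ⊕ ℤ/12

Derivation:
rank_ℚ(R)=4; free=4−4=0
SNF(R) diag = [2, 2, 4, 12] → torsion [2, 2, 4, 12]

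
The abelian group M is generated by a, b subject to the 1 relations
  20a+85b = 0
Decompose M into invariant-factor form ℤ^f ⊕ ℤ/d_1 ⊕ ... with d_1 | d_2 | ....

rank_ℚ(R)=1; free=2−1=1
SNF(R) diag = [5] → torsion [5]

Answer: M ≅ ℤ^1 ⊕ ℤ/5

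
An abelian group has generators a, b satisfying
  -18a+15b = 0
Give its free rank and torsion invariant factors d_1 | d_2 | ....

rank_ℚ(R)=1; free=2−1=1
SNF(R) diag = [3] → torsion [3]

Answer: M ≅ ℤ^1 ⊕ ℤ/3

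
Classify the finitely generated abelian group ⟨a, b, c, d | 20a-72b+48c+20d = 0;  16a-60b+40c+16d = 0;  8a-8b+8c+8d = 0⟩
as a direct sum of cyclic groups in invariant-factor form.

Answer: M ≅ ℤ^1 ⊕ ℤ/4 ⊕ ℤ/4 ⊕ ℤ/8

Derivation:
rank_ℚ(R)=3; free=4−3=1
SNF(R) diag = [4, 4, 8] → torsion [4, 4, 8]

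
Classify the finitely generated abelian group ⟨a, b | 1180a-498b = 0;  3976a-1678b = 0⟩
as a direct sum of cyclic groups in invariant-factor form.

rank_ℚ(R)=2; free=2−2=0
SNF(R) diag = [2, 4] → torsion [2, 4]

Answer: M ≅ ℤ/2 ⊕ ℤ/4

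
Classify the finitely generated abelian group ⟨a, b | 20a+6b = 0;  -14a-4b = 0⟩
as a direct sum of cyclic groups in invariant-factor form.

rank_ℚ(R)=2; free=2−2=0
SNF(R) diag = [2, 2] → torsion [2, 2]

Answer: M ≅ ℤ/2 ⊕ ℤ/2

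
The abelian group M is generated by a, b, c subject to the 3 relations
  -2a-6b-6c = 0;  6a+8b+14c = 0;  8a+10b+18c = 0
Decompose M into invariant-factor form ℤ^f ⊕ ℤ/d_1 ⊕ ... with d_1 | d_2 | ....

rank_ℚ(R)=3; free=3−3=0
SNF(R) diag = [2, 2, 2] → torsion [2, 2, 2]

Answer: M ≅ ℤ/2 ⊕ ℤ/2 ⊕ ℤ/2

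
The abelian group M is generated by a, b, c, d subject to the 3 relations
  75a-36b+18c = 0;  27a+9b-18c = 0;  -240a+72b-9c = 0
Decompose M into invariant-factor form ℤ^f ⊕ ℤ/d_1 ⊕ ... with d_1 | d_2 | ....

rank_ℚ(R)=3; free=4−3=1
SNF(R) diag = [3, 9, 27] → torsion [3, 9, 27]

Answer: M ≅ ℤ^1 ⊕ ℤ/3 ⊕ ℤ/9 ⊕ ℤ/27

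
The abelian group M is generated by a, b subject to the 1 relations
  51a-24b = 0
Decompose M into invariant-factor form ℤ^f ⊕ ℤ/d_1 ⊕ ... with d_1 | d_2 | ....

Answer: M ≅ ℤ^1 ⊕ ℤ/3

Derivation:
rank_ℚ(R)=1; free=2−1=1
SNF(R) diag = [3] → torsion [3]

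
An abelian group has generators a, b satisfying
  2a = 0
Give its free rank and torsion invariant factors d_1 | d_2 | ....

rank_ℚ(R)=1; free=2−1=1
SNF(R) diag = [2] → torsion [2]

Answer: M ≅ ℤ^1 ⊕ ℤ/2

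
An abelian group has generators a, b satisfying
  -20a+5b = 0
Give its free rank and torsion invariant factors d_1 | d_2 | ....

Answer: M ≅ ℤ^1 ⊕ ℤ/5

Derivation:
rank_ℚ(R)=1; free=2−1=1
SNF(R) diag = [5] → torsion [5]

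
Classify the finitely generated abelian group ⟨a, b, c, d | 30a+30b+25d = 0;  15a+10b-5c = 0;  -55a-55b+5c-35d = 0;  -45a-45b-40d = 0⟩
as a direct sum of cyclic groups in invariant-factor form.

rank_ℚ(R)=4; free=4−4=0
SNF(R) diag = [5, 5, 5, 15] → torsion [5, 5, 5, 15]

Answer: M ≅ ℤ/5 ⊕ ℤ/5 ⊕ ℤ/5 ⊕ ℤ/15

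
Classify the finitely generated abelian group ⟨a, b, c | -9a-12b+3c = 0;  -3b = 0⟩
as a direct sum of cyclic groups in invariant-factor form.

Answer: M ≅ ℤ^1 ⊕ ℤ/3 ⊕ ℤ/3

Derivation:
rank_ℚ(R)=2; free=3−2=1
SNF(R) diag = [3, 3] → torsion [3, 3]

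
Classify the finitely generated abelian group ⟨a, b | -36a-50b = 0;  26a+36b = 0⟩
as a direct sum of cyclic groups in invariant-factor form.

Answer: M ≅ ℤ/2 ⊕ ℤ/2

Derivation:
rank_ℚ(R)=2; free=2−2=0
SNF(R) diag = [2, 2] → torsion [2, 2]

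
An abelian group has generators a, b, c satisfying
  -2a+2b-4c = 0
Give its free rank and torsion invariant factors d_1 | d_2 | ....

rank_ℚ(R)=1; free=3−1=2
SNF(R) diag = [2] → torsion [2]

Answer: M ≅ ℤ^2 ⊕ ℤ/2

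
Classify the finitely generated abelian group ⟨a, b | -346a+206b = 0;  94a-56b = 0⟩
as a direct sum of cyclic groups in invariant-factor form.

rank_ℚ(R)=2; free=2−2=0
SNF(R) diag = [2, 6] → torsion [2, 6]

Answer: M ≅ ℤ/2 ⊕ ℤ/6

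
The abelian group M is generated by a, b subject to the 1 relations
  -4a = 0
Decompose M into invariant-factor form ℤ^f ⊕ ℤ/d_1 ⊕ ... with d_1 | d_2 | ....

rank_ℚ(R)=1; free=2−1=1
SNF(R) diag = [4] → torsion [4]

Answer: M ≅ ℤ^1 ⊕ ℤ/4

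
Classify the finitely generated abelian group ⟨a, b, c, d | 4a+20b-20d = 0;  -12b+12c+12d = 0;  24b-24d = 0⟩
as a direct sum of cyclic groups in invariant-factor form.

rank_ℚ(R)=3; free=4−3=1
SNF(R) diag = [4, 12, 24] → torsion [4, 12, 24]

Answer: M ≅ ℤ^1 ⊕ ℤ/4 ⊕ ℤ/12 ⊕ ℤ/24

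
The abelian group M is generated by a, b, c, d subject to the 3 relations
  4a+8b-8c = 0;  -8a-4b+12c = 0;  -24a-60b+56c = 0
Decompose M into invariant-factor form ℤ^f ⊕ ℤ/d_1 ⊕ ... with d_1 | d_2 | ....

rank_ℚ(R)=3; free=4−3=1
SNF(R) diag = [4, 4, 12] → torsion [4, 4, 12]

Answer: M ≅ ℤ^1 ⊕ ℤ/4 ⊕ ℤ/4 ⊕ ℤ/12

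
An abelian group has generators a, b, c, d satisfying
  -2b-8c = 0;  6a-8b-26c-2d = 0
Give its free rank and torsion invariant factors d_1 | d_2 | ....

Answer: M ≅ ℤ^2 ⊕ ℤ/2 ⊕ ℤ/2

Derivation:
rank_ℚ(R)=2; free=4−2=2
SNF(R) diag = [2, 2] → torsion [2, 2]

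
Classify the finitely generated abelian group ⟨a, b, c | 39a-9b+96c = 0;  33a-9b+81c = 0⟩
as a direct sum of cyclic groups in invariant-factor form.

Answer: M ≅ ℤ^1 ⊕ ℤ/3 ⊕ ℤ/3

Derivation:
rank_ℚ(R)=2; free=3−2=1
SNF(R) diag = [3, 3] → torsion [3, 3]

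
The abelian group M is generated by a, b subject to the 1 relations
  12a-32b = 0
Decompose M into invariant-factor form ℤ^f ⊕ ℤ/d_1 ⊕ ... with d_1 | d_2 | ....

rank_ℚ(R)=1; free=2−1=1
SNF(R) diag = [4] → torsion [4]

Answer: M ≅ ℤ^1 ⊕ ℤ/4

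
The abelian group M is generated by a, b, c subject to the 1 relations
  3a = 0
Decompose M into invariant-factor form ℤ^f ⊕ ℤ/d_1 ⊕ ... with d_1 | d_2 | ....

rank_ℚ(R)=1; free=3−1=2
SNF(R) diag = [3] → torsion [3]

Answer: M ≅ ℤ^2 ⊕ ℤ/3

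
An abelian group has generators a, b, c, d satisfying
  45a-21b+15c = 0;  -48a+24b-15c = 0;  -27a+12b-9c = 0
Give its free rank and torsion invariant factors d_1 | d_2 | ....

rank_ℚ(R)=3; free=4−3=1
SNF(R) diag = [3, 3, 3] → torsion [3, 3, 3]

Answer: M ≅ ℤ^1 ⊕ ℤ/3 ⊕ ℤ/3 ⊕ ℤ/3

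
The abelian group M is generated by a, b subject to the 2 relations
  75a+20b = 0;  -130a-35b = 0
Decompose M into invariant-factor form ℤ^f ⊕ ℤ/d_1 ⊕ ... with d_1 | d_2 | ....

rank_ℚ(R)=2; free=2−2=0
SNF(R) diag = [5, 5] → torsion [5, 5]

Answer: M ≅ ℤ/5 ⊕ ℤ/5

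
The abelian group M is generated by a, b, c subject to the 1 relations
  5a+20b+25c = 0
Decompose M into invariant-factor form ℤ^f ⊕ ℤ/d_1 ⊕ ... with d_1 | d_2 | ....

Answer: M ≅ ℤ^2 ⊕ ℤ/5

Derivation:
rank_ℚ(R)=1; free=3−1=2
SNF(R) diag = [5] → torsion [5]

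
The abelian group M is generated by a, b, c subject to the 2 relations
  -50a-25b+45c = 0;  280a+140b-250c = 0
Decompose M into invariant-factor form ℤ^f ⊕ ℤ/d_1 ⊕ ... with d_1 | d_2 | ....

Answer: M ≅ ℤ^1 ⊕ ℤ/5 ⊕ ℤ/10

Derivation:
rank_ℚ(R)=2; free=3−2=1
SNF(R) diag = [5, 10] → torsion [5, 10]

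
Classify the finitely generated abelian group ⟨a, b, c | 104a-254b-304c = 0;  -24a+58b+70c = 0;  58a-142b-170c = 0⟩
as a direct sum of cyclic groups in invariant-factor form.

Answer: M ≅ ℤ/2 ⊕ ℤ/2 ⊕ ℤ/6

Derivation:
rank_ℚ(R)=3; free=3−3=0
SNF(R) diag = [2, 2, 6] → torsion [2, 2, 6]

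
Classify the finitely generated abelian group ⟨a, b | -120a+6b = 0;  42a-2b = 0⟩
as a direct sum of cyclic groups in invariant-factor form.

rank_ℚ(R)=2; free=2−2=0
SNF(R) diag = [2, 6] → torsion [2, 6]

Answer: M ≅ ℤ/2 ⊕ ℤ/6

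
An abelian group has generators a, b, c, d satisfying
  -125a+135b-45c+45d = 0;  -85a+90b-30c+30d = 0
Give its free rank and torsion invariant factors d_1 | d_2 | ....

rank_ℚ(R)=2; free=4−2=2
SNF(R) diag = [5, 15] → torsion [5, 15]

Answer: M ≅ ℤ^2 ⊕ ℤ/5 ⊕ ℤ/15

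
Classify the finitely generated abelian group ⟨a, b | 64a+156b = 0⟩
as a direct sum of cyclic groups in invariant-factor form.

Answer: M ≅ ℤ^1 ⊕ ℤ/4

Derivation:
rank_ℚ(R)=1; free=2−1=1
SNF(R) diag = [4] → torsion [4]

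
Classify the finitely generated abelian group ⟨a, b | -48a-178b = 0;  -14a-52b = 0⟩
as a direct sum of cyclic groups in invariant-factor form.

rank_ℚ(R)=2; free=2−2=0
SNF(R) diag = [2, 2] → torsion [2, 2]

Answer: M ≅ ℤ/2 ⊕ ℤ/2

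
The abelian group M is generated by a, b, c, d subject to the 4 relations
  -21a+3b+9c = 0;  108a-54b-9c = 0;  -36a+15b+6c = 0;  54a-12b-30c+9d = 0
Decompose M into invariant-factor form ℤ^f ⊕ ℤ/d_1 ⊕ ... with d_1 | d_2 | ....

rank_ℚ(R)=4; free=4−4=0
SNF(R) diag = [3, 3, 9, 9] → torsion [3, 3, 9, 9]

Answer: M ≅ ℤ/3 ⊕ ℤ/3 ⊕ ℤ/9 ⊕ ℤ/9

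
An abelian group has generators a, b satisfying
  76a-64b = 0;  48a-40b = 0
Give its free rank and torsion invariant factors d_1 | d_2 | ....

Answer: M ≅ ℤ/4 ⊕ ℤ/8

Derivation:
rank_ℚ(R)=2; free=2−2=0
SNF(R) diag = [4, 8] → torsion [4, 8]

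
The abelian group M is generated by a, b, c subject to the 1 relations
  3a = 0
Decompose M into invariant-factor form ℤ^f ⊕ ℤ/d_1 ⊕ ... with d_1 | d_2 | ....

Answer: M ≅ ℤ^2 ⊕ ℤ/3

Derivation:
rank_ℚ(R)=1; free=3−1=2
SNF(R) diag = [3] → torsion [3]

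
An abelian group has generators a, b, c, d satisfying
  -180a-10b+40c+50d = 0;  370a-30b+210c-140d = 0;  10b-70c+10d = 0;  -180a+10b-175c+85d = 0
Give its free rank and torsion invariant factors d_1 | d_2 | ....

rank_ℚ(R)=4; free=4−4=0
SNF(R) diag = [5, 10, 30, 90] → torsion [5, 10, 30, 90]

Answer: M ≅ ℤ/5 ⊕ ℤ/10 ⊕ ℤ/30 ⊕ ℤ/90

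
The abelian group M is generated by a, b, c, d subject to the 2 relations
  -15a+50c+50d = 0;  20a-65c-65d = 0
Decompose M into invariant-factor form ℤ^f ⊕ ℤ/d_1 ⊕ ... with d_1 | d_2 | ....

Answer: M ≅ ℤ^2 ⊕ ℤ/5 ⊕ ℤ/5

Derivation:
rank_ℚ(R)=2; free=4−2=2
SNF(R) diag = [5, 5] → torsion [5, 5]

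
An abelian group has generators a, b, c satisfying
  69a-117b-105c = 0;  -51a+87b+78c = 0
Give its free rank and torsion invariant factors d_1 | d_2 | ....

Answer: M ≅ ℤ^1 ⊕ ℤ/3 ⊕ ℤ/3

Derivation:
rank_ℚ(R)=2; free=3−2=1
SNF(R) diag = [3, 3] → torsion [3, 3]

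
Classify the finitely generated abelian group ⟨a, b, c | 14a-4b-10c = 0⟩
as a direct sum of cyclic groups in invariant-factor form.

rank_ℚ(R)=1; free=3−1=2
SNF(R) diag = [2] → torsion [2]

Answer: M ≅ ℤ^2 ⊕ ℤ/2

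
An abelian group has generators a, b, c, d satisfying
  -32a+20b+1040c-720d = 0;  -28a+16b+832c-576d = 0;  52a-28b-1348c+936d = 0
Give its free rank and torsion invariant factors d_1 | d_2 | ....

rank_ℚ(R)=3; free=4−3=1
SNF(R) diag = [4, 12, 36] → torsion [4, 12, 36]

Answer: M ≅ ℤ^1 ⊕ ℤ/4 ⊕ ℤ/12 ⊕ ℤ/36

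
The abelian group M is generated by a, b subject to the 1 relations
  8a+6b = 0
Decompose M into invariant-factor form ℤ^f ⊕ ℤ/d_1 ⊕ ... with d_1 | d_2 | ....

Answer: M ≅ ℤ^1 ⊕ ℤ/2

Derivation:
rank_ℚ(R)=1; free=2−1=1
SNF(R) diag = [2] → torsion [2]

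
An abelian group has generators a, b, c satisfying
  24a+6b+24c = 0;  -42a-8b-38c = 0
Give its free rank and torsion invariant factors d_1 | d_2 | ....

Answer: M ≅ ℤ^1 ⊕ ℤ/2 ⊕ ℤ/6

Derivation:
rank_ℚ(R)=2; free=3−2=1
SNF(R) diag = [2, 6] → torsion [2, 6]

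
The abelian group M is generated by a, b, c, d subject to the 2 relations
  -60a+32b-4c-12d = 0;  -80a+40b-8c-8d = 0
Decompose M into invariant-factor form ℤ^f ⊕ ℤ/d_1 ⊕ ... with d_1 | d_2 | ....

Answer: M ≅ ℤ^2 ⊕ ℤ/4 ⊕ ℤ/8

Derivation:
rank_ℚ(R)=2; free=4−2=2
SNF(R) diag = [4, 8] → torsion [4, 8]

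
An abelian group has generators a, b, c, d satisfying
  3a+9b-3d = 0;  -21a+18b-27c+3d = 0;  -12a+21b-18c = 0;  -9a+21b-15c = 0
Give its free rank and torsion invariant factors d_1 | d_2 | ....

Answer: M ≅ ℤ/3 ⊕ ℤ/3 ⊕ ℤ/3 ⊕ ℤ/9

Derivation:
rank_ℚ(R)=4; free=4−4=0
SNF(R) diag = [3, 3, 3, 9] → torsion [3, 3, 3, 9]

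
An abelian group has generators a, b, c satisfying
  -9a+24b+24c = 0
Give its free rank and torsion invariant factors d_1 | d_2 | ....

rank_ℚ(R)=1; free=3−1=2
SNF(R) diag = [3] → torsion [3]

Answer: M ≅ ℤ^2 ⊕ ℤ/3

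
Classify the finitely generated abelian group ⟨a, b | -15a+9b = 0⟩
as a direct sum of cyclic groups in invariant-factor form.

Answer: M ≅ ℤ^1 ⊕ ℤ/3

Derivation:
rank_ℚ(R)=1; free=2−1=1
SNF(R) diag = [3] → torsion [3]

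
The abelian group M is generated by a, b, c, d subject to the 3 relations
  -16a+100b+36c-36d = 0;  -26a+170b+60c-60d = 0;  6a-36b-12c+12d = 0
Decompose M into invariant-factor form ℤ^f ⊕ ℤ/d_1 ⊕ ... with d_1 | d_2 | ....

rank_ℚ(R)=3; free=4−3=1
SNF(R) diag = [2, 6, 12] → torsion [2, 6, 12]

Answer: M ≅ ℤ^1 ⊕ ℤ/2 ⊕ ℤ/6 ⊕ ℤ/12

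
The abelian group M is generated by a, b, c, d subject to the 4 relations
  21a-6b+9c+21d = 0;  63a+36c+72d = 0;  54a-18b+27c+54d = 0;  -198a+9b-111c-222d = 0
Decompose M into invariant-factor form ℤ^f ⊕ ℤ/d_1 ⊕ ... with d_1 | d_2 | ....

Answer: M ≅ ℤ/3 ⊕ ℤ/3 ⊕ ℤ/9 ⊕ ℤ/9

Derivation:
rank_ℚ(R)=4; free=4−4=0
SNF(R) diag = [3, 3, 9, 9] → torsion [3, 3, 9, 9]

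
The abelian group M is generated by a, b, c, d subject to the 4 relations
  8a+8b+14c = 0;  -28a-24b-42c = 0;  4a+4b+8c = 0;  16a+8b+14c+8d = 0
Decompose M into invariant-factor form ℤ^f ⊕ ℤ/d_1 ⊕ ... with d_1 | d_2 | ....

rank_ℚ(R)=4; free=4−4=0
SNF(R) diag = [2, 4, 4, 8] → torsion [2, 4, 4, 8]

Answer: M ≅ ℤ/2 ⊕ ℤ/4 ⊕ ℤ/4 ⊕ ℤ/8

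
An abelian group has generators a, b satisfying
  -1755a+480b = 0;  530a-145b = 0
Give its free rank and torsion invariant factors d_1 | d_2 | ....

rank_ℚ(R)=2; free=2−2=0
SNF(R) diag = [5, 15] → torsion [5, 15]

Answer: M ≅ ℤ/5 ⊕ ℤ/15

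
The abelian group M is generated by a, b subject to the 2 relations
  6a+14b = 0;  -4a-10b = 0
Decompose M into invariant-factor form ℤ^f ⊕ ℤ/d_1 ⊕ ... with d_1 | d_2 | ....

rank_ℚ(R)=2; free=2−2=0
SNF(R) diag = [2, 2] → torsion [2, 2]

Answer: M ≅ ℤ/2 ⊕ ℤ/2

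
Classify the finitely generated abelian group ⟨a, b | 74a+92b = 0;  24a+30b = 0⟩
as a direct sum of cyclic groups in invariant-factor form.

Answer: M ≅ ℤ/2 ⊕ ℤ/6

Derivation:
rank_ℚ(R)=2; free=2−2=0
SNF(R) diag = [2, 6] → torsion [2, 6]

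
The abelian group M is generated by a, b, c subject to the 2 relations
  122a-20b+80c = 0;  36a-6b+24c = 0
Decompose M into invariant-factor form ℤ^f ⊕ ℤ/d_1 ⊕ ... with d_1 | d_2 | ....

Answer: M ≅ ℤ^1 ⊕ ℤ/2 ⊕ ℤ/6

Derivation:
rank_ℚ(R)=2; free=3−2=1
SNF(R) diag = [2, 6] → torsion [2, 6]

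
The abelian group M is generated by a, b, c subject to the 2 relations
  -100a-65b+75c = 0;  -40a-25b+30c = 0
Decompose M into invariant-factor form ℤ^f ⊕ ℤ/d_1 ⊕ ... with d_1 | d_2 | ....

Answer: M ≅ ℤ^1 ⊕ ℤ/5 ⊕ ℤ/5

Derivation:
rank_ℚ(R)=2; free=3−2=1
SNF(R) diag = [5, 5] → torsion [5, 5]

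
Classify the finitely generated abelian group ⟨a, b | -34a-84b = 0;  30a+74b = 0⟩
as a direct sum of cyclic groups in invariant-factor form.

Answer: M ≅ ℤ/2 ⊕ ℤ/2

Derivation:
rank_ℚ(R)=2; free=2−2=0
SNF(R) diag = [2, 2] → torsion [2, 2]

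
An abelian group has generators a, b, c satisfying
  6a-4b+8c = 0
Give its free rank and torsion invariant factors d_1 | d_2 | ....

Answer: M ≅ ℤ^2 ⊕ ℤ/2

Derivation:
rank_ℚ(R)=1; free=3−1=2
SNF(R) diag = [2] → torsion [2]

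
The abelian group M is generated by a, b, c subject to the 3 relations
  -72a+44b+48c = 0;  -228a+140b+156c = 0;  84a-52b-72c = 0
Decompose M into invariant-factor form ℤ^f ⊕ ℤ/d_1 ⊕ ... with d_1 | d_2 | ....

Answer: M ≅ ℤ/4 ⊕ ℤ/12 ⊕ ℤ/12

Derivation:
rank_ℚ(R)=3; free=3−3=0
SNF(R) diag = [4, 12, 12] → torsion [4, 12, 12]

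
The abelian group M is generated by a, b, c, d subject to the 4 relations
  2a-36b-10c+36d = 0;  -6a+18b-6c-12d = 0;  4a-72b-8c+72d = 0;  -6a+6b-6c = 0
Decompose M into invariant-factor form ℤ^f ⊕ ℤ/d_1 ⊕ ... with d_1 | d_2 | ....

rank_ℚ(R)=4; free=4−4=0
SNF(R) diag = [2, 6, 12, 12] → torsion [2, 6, 12, 12]

Answer: M ≅ ℤ/2 ⊕ ℤ/6 ⊕ ℤ/12 ⊕ ℤ/12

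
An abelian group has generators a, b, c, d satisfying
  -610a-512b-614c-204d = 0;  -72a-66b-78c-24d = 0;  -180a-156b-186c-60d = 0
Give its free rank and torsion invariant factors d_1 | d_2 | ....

Answer: M ≅ ℤ^1 ⊕ ℤ/2 ⊕ ℤ/6 ⊕ ℤ/18

Derivation:
rank_ℚ(R)=3; free=4−3=1
SNF(R) diag = [2, 6, 18] → torsion [2, 6, 18]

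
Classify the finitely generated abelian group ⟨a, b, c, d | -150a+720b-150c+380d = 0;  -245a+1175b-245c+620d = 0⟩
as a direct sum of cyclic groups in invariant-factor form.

Answer: M ≅ ℤ^2 ⊕ ℤ/5 ⊕ ℤ/10

Derivation:
rank_ℚ(R)=2; free=4−2=2
SNF(R) diag = [5, 10] → torsion [5, 10]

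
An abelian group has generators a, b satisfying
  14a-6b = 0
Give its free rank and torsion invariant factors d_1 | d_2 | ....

rank_ℚ(R)=1; free=2−1=1
SNF(R) diag = [2] → torsion [2]

Answer: M ≅ ℤ^1 ⊕ ℤ/2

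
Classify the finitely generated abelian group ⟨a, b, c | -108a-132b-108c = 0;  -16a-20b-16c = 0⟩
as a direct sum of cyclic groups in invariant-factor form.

rank_ℚ(R)=2; free=3−2=1
SNF(R) diag = [4, 12] → torsion [4, 12]

Answer: M ≅ ℤ^1 ⊕ ℤ/4 ⊕ ℤ/12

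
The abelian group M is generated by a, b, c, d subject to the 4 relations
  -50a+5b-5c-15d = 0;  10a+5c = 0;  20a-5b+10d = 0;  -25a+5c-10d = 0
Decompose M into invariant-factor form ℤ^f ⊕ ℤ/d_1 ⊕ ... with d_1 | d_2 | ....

Answer: M ≅ ℤ/5 ⊕ ℤ/5 ⊕ ℤ/5 ⊕ ℤ/5

Derivation:
rank_ℚ(R)=4; free=4−4=0
SNF(R) diag = [5, 5, 5, 5] → torsion [5, 5, 5, 5]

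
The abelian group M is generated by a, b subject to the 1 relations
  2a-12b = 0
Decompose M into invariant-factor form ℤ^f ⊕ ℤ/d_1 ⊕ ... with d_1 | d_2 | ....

Answer: M ≅ ℤ^1 ⊕ ℤ/2

Derivation:
rank_ℚ(R)=1; free=2−1=1
SNF(R) diag = [2] → torsion [2]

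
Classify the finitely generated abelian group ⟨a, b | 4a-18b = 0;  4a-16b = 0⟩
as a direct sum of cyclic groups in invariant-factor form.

Answer: M ≅ ℤ/2 ⊕ ℤ/4

Derivation:
rank_ℚ(R)=2; free=2−2=0
SNF(R) diag = [2, 4] → torsion [2, 4]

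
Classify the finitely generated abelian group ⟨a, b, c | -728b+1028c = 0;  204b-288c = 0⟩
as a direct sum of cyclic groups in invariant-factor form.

Answer: M ≅ ℤ^1 ⊕ ℤ/4 ⊕ ℤ/12

Derivation:
rank_ℚ(R)=2; free=3−2=1
SNF(R) diag = [4, 12] → torsion [4, 12]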